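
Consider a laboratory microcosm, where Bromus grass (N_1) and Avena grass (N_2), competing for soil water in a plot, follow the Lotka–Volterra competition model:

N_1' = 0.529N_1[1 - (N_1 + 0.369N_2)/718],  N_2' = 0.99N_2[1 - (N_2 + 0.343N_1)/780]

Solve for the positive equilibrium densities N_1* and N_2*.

Setting both brackets to zero gives the nullclines N_1 + 0.369N_2 = 718 and 0.343N_1 + N_2 = 780.
Substituting N_2 = 780 - 0.343N_1 into the first: N_1(1 - 0.369·0.343) = 718 - 0.369·780.
So N_1* = 430/0.873 = 493, and then N_2* = 780 - 0.343·493 = 611.

N_1* ≈ 493, N_2* ≈ 611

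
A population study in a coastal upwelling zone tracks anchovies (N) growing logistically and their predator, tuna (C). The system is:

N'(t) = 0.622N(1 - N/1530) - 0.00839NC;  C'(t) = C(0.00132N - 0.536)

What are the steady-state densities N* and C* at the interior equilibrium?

From dC/dt = 0 with C > 0: 0.00132N* = 0.536, so N* = 406.
Substitute into dN/dt = 0: 0.622(1 - 406/1530) = 0.00839C*.
The bracket is 0.735, giving C* = 0.457/0.00839 = 54.5.

N* ≈ 406, C* ≈ 54.5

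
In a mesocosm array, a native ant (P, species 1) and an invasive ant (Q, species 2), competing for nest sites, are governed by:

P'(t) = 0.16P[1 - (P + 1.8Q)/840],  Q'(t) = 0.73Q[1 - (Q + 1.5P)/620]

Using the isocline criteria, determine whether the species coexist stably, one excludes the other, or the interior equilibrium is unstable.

Compare the nullcline intercepts: K1/α12 = 840/1.8 = 467 < K2 = 620; K2/α21 = 620/1.5 = 413 < K1 = 840.
Since both are reversed, neither can invade when rare; the interior point is a saddle.

unstable coexistence (outcome depends on initial conditions)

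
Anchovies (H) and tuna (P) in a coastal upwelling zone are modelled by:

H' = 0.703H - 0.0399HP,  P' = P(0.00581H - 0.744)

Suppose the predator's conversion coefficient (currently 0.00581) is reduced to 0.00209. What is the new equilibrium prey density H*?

H* ≈ 356

At the interior fixed point, setting dP/dt = 0 with P > 0 fixes H* = (predator death rate)/(HP coefficient) — independent of the other coefficients.
With the change, H* = 0.744/0.00209 = 356; it rises from 128.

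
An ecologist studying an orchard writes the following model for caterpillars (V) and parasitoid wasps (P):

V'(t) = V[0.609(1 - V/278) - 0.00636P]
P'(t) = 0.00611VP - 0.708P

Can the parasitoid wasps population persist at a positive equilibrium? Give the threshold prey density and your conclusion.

Threshold V = 116; K > 116, so yes, the predator persists.

The predator equation gives dP/dt > 0 only when V > 0.708/0.00611 = 116.
Without the predator, V → K = 278. Since 278 > 116, the predator can invade and persist.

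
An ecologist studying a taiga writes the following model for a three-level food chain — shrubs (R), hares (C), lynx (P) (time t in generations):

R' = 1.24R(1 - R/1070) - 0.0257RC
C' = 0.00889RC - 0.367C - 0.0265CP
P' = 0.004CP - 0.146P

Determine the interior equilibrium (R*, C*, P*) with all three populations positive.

R* ≈ 261, C* ≈ 36.5, P* ≈ 73.6

From dP/dt = 0: 0.004C* = 0.146, so C* = 36.5.
From dR/dt = 0: 1.24(1 - R*/1070) = 0.0257·36.5, giving R* = 1070·(1 - 0.756) = 261.
From dC/dt = 0: 0.00889·261 - 0.367 = 0.0265P*, so P* = 1.95/0.0265 = 73.6.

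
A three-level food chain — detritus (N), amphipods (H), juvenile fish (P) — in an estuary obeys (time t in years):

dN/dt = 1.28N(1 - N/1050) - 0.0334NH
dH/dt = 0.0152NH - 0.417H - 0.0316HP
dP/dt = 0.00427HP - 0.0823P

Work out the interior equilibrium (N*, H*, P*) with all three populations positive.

N* ≈ 522, H* ≈ 19.3, P* ≈ 238

From dP/dt = 0: 0.00427H* = 0.0823, so H* = 19.3.
From dN/dt = 0: 1.28(1 - N*/1050) = 0.0334·19.3, giving N* = 1050·(1 - 0.503) = 522.
From dH/dt = 0: 0.0152·522 - 0.417 = 0.0316P*, so P* = 7.52/0.0316 = 238.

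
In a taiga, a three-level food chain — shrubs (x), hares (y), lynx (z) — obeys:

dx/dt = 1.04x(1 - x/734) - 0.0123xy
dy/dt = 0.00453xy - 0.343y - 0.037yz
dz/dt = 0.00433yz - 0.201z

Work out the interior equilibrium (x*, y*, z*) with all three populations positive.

From dz/dt = 0: 0.00433y* = 0.201, so y* = 46.4.
From dx/dt = 0: 1.04(1 - x*/734) = 0.0123·46.4, giving x* = 734·(1 - 0.549) = 331.
From dy/dt = 0: 0.00453·331 - 0.343 = 0.037z*, so z* = 1.16/0.037 = 31.3.

x* ≈ 331, y* ≈ 46.4, z* ≈ 31.3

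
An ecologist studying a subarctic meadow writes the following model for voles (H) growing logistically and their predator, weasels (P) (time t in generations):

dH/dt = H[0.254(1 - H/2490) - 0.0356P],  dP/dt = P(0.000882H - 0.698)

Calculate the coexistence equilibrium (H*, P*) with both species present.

From dP/dt = 0 with P > 0: 0.000882H* = 0.698, so H* = 791.
Substitute into dH/dt = 0: 0.254(1 - 791/2490) = 0.0356P*.
The bracket is 0.682, giving P* = 0.173/0.0356 = 4.87.

H* ≈ 791, P* ≈ 4.87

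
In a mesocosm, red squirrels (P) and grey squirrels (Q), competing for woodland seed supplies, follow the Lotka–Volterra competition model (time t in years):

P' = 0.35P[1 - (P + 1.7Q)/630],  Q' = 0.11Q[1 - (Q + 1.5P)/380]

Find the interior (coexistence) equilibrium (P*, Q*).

Setting both brackets to zero gives the nullclines P + 1.7Q = 630 and 1.5P + Q = 380.
Substituting Q = 380 - 1.5P into the first: P(1 - 1.7·1.5) = 630 - 1.7·380.
So P* = -16/-1.55 = 10.3, and then Q* = 380 - 1.5·10.3 = 365.

P* ≈ 10.3, Q* ≈ 365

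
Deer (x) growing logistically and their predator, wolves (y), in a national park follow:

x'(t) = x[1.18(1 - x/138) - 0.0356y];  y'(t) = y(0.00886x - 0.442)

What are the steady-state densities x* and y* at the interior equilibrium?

From dy/dt = 0 with y > 0: 0.00886x* = 0.442, so x* = 49.9.
Substitute into dx/dt = 0: 1.18(1 - 49.9/138) = 0.0356y*.
The bracket is 0.638, giving y* = 0.753/0.0356 = 21.2.

x* ≈ 49.9, y* ≈ 21.2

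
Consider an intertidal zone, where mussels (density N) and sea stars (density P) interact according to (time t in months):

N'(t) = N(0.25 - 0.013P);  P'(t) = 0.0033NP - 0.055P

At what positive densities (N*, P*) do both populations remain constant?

N* ≈ 16.7, P* ≈ 19.2

Set dP/dt = 0 with P > 0: 0.0033N - 0.055 = 0, so N* = 0.055/0.0033 = 16.7.
Set dN/dt = 0 with N > 0: 0.25 - 0.013P = 0, so P* = 0.25/0.013 = 19.2.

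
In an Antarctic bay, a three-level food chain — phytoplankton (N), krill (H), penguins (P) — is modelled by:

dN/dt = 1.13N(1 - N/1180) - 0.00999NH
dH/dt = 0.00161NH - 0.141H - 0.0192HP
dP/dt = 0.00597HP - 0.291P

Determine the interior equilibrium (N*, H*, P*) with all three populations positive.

N* ≈ 672, H* ≈ 48.7, P* ≈ 49

From dP/dt = 0: 0.00597H* = 0.291, so H* = 48.7.
From dN/dt = 0: 1.13(1 - N*/1180) = 0.00999·48.7, giving N* = 1180·(1 - 0.431) = 672.
From dH/dt = 0: 0.00161·672 - 0.141 = 0.0192P*, so P* = 0.94/0.0192 = 49.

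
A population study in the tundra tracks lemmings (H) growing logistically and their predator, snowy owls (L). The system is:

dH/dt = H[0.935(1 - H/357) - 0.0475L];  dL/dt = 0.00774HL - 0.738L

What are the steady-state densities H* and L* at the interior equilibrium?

H* ≈ 95.3, L* ≈ 14.4

From dL/dt = 0 with L > 0: 0.00774H* = 0.738, so H* = 95.3.
Substitute into dH/dt = 0: 0.935(1 - 95.3/357) = 0.0475L*.
The bracket is 0.733, giving L* = 0.685/0.0475 = 14.4.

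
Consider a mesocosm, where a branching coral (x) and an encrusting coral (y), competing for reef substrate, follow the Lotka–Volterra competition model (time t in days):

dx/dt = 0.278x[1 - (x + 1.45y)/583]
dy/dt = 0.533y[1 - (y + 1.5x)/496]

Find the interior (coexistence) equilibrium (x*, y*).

x* ≈ 116, y* ≈ 322

Setting both brackets to zero gives the nullclines x + 1.45y = 583 and 1.5x + y = 496.
Substituting y = 496 - 1.5x into the first: x(1 - 1.45·1.5) = 583 - 1.45·496.
So x* = -136/-1.17 = 116, and then y* = 496 - 1.5·116 = 322.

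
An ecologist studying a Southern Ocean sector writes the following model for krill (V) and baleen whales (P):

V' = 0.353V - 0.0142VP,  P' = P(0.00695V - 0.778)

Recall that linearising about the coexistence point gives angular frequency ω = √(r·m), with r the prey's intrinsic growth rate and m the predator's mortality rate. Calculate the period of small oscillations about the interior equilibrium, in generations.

T ≈ 12 generations

Here r = 0.353 and m = 0.778, so r·m = 0.275.
ω = √0.275 = 0.524 per generation, hence T = 2π/ω ≈ 12 generations.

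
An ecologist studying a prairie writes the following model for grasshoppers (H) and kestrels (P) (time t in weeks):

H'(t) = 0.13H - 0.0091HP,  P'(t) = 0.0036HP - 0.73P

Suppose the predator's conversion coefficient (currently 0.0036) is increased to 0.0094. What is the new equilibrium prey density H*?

At the interior fixed point, setting dP/dt = 0 with P > 0 fixes H* = (predator death rate)/(HP coefficient) — independent of the other coefficients.
With the change, H* = 0.73/0.0094 = 77.7; it falls from 203.

H* ≈ 77.7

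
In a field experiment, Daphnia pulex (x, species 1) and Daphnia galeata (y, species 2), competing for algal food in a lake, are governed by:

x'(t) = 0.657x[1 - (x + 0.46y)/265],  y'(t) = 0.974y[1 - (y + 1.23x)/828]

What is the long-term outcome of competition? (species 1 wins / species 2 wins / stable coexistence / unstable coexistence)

species 2 excludes species 1

Compare the nullcline intercepts: K1/α12 = 265/0.46 = 576 < K2 = 828; K2/α21 = 828/1.23 = 673 > K1 = 265.
Since the inequalities point opposite ways, species 2 can invade but species 1 cannot.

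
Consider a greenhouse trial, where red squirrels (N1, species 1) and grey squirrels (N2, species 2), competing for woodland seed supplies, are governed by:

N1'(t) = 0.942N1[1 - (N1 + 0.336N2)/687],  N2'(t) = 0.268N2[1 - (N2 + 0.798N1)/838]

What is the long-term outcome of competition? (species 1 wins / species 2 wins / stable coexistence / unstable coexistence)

Compare the nullcline intercepts: K1/α12 = 687/0.336 = 2040 > K2 = 838; K2/α21 = 838/0.798 = 1050 > K1 = 687.
Since both inequalities hold, each species can invade when rare, so the interior equilibrium is stable.

stable coexistence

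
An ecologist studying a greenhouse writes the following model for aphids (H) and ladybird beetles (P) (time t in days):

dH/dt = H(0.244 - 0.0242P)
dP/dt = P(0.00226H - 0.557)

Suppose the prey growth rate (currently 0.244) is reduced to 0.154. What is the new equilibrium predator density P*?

P* ≈ 6.36

At the interior fixed point, setting dH/dt = 0 with H > 0 fixes P* = (prey growth rate)/(HP coefficient) — independent of the other coefficients.
With the change, P* = 0.154/0.0242 = 6.36; it falls from 10.1.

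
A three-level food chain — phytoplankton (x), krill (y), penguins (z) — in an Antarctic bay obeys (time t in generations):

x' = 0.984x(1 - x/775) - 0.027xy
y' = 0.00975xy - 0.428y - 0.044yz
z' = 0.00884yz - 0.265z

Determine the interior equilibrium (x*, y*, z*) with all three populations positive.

From dz/dt = 0: 0.00884y* = 0.265, so y* = 30.
From dx/dt = 0: 0.984(1 - x*/775) = 0.027·30, giving x* = 775·(1 - 0.823) = 138.
From dy/dt = 0: 0.00975·138 - 0.428 = 0.044z*, so z* = 0.913/0.044 = 20.7.

x* ≈ 138, y* ≈ 30, z* ≈ 20.7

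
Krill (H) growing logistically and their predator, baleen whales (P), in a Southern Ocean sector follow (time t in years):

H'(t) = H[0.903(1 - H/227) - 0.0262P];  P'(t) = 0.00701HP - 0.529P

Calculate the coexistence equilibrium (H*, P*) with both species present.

H* ≈ 75.5, P* ≈ 23

From dP/dt = 0 with P > 0: 0.00701H* = 0.529, so H* = 75.5.
Substitute into dH/dt = 0: 0.903(1 - 75.5/227) = 0.0262P*.
The bracket is 0.668, giving P* = 0.603/0.0262 = 23.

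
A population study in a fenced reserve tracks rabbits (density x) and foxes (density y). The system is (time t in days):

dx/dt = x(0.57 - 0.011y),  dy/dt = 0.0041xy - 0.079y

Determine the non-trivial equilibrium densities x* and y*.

x* ≈ 19.3, y* ≈ 51.8

Set dy/dt = 0 with y > 0: 0.0041x - 0.079 = 0, so x* = 0.079/0.0041 = 19.3.
Set dx/dt = 0 with x > 0: 0.57 - 0.011y = 0, so y* = 0.57/0.011 = 51.8.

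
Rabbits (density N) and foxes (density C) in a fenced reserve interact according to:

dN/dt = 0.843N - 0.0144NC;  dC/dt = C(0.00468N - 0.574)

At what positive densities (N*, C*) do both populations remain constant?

N* ≈ 123, C* ≈ 58.5

Set dC/dt = 0 with C > 0: 0.00468N - 0.574 = 0, so N* = 0.574/0.00468 = 123.
Set dN/dt = 0 with N > 0: 0.843 - 0.0144C = 0, so C* = 0.843/0.0144 = 58.5.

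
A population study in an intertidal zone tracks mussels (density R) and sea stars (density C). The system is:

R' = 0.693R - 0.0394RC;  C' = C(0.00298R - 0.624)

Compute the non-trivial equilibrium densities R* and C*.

Set dC/dt = 0 with C > 0: 0.00298R - 0.624 = 0, so R* = 0.624/0.00298 = 209.
Set dR/dt = 0 with R > 0: 0.693 - 0.0394C = 0, so C* = 0.693/0.0394 = 17.6.

R* ≈ 209, C* ≈ 17.6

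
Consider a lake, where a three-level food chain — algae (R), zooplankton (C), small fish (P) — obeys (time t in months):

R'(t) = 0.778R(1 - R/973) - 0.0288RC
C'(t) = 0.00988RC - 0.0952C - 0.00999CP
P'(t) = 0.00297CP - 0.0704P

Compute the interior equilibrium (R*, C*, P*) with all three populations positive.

R* ≈ 119, C* ≈ 23.7, P* ≈ 108

From dP/dt = 0: 0.00297C* = 0.0704, so C* = 23.7.
From dR/dt = 0: 0.778(1 - R*/973) = 0.0288·23.7, giving R* = 973·(1 - 0.877) = 119.
From dC/dt = 0: 0.00988·119 - 0.0952 = 0.00999P*, so P* = 1.08/0.00999 = 108.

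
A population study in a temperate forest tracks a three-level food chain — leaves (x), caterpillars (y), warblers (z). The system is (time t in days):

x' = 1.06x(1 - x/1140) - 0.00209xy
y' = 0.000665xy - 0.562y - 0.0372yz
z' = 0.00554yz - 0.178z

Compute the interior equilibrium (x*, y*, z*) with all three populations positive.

From dz/dt = 0: 0.00554y* = 0.178, so y* = 32.1.
From dx/dt = 0: 1.06(1 - x*/1140) = 0.00209·32.1, giving x* = 1140·(1 - 0.0634) = 1070.
From dy/dt = 0: 0.000665·1070 - 0.562 = 0.0372z*, so z* = 0.148/0.0372 = 3.98.

x* ≈ 1070, y* ≈ 32.1, z* ≈ 3.98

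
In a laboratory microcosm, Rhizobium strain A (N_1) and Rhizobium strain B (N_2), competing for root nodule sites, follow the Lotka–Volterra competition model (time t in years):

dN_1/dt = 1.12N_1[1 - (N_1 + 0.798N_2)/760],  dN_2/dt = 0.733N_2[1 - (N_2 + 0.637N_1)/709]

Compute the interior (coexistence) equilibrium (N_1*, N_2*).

Setting both brackets to zero gives the nullclines N_1 + 0.798N_2 = 760 and 0.637N_1 + N_2 = 709.
Substituting N_2 = 709 - 0.637N_1 into the first: N_1(1 - 0.798·0.637) = 760 - 0.798·709.
So N_1* = 194/0.492 = 395, and then N_2* = 709 - 0.637·395 = 457.

N_1* ≈ 395, N_2* ≈ 457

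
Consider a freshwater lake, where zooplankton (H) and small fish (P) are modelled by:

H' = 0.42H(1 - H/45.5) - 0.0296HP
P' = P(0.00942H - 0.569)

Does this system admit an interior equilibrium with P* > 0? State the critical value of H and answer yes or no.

The predator equation gives dP/dt > 0 only when H > 0.569/0.00942 = 60.4.
Without the predator, H → K = 45.5. Since 45.5 < 60.4, the predator cannot invade.

Threshold H = 60.4; K < 60.4, so no, the predator goes extinct.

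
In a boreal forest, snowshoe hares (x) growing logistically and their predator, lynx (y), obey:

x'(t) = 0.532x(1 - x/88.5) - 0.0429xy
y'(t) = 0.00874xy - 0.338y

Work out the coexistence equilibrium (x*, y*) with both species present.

From dy/dt = 0 with y > 0: 0.00874x* = 0.338, so x* = 38.7.
Substitute into dx/dt = 0: 0.532(1 - 38.7/88.5) = 0.0429y*.
The bracket is 0.563, giving y* = 0.3/0.0429 = 6.98.

x* ≈ 38.7, y* ≈ 6.98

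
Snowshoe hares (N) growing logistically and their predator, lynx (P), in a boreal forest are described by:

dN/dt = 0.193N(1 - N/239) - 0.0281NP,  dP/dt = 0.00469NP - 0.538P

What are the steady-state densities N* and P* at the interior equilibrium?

N* ≈ 115, P* ≈ 3.57

From dP/dt = 0 with P > 0: 0.00469N* = 0.538, so N* = 115.
Substitute into dN/dt = 0: 0.193(1 - 115/239) = 0.0281P*.
The bracket is 0.52, giving P* = 0.1/0.0281 = 3.57.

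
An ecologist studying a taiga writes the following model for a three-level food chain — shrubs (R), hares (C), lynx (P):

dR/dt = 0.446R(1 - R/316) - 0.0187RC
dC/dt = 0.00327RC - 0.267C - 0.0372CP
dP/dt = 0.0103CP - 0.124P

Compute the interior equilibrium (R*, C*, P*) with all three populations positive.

From dP/dt = 0: 0.0103C* = 0.124, so C* = 12.
From dR/dt = 0: 0.446(1 - R*/316) = 0.0187·12, giving R* = 316·(1 - 0.505) = 156.
From dC/dt = 0: 0.00327·156 - 0.267 = 0.0372P*, so P* = 0.245/0.0372 = 6.58.

R* ≈ 156, C* ≈ 12, P* ≈ 6.58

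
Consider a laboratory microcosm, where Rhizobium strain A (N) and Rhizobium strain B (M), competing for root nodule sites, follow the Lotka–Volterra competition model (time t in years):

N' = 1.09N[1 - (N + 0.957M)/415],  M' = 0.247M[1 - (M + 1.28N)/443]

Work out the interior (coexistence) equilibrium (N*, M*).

N* ≈ 39.8, M* ≈ 392

Setting both brackets to zero gives the nullclines N + 0.957M = 415 and 1.28N + M = 443.
Substituting M = 443 - 1.28N into the first: N(1 - 0.957·1.28) = 415 - 0.957·443.
So N* = -8.95/-0.225 = 39.8, and then M* = 443 - 1.28·39.8 = 392.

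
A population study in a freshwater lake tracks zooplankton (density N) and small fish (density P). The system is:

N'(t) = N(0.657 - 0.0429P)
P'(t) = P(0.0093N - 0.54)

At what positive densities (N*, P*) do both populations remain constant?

Set dP/dt = 0 with P > 0: 0.0093N - 0.54 = 0, so N* = 0.54/0.0093 = 58.1.
Set dN/dt = 0 with N > 0: 0.657 - 0.0429P = 0, so P* = 0.657/0.0429 = 15.3.

N* ≈ 58.1, P* ≈ 15.3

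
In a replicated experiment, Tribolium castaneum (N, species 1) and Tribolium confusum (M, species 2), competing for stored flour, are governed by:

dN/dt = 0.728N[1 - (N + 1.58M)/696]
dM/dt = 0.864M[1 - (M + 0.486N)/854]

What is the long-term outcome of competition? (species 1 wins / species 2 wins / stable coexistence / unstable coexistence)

Compare the nullcline intercepts: K1/α12 = 696/1.58 = 441 < K2 = 854; K2/α21 = 854/0.486 = 1760 > K1 = 696.
Since the inequalities point opposite ways, species 2 can invade but species 1 cannot.

species 2 excludes species 1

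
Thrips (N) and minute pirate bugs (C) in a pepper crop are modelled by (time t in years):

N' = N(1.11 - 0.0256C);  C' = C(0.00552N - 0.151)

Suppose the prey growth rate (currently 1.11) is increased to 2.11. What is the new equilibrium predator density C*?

At the interior fixed point, setting dN/dt = 0 with N > 0 fixes C* = (prey growth rate)/(NC coefficient) — independent of the other coefficients.
With the change, C* = 2.11/0.0256 = 82.4; it rises from 43.4.

C* ≈ 82.4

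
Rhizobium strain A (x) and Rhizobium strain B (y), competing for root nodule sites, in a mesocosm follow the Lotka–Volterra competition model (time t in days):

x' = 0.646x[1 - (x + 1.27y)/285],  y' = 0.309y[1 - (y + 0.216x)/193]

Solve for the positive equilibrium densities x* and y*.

Setting both brackets to zero gives the nullclines x + 1.27y = 285 and 0.216x + y = 193.
Substituting y = 193 - 0.216x into the first: x(1 - 1.27·0.216) = 285 - 1.27·193.
So x* = 39.9/0.726 = 55, and then y* = 193 - 0.216·55 = 181.

x* ≈ 55, y* ≈ 181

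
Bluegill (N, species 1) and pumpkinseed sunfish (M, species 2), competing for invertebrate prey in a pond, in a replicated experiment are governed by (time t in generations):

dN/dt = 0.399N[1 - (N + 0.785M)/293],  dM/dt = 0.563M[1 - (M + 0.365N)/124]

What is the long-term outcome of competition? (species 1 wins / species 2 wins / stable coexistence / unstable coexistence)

Compare the nullcline intercepts: K1/α12 = 293/0.785 = 373 > K2 = 124; K2/α21 = 124/0.365 = 340 > K1 = 293.
Since both inequalities hold, each species can invade when rare, so the interior equilibrium is stable.

stable coexistence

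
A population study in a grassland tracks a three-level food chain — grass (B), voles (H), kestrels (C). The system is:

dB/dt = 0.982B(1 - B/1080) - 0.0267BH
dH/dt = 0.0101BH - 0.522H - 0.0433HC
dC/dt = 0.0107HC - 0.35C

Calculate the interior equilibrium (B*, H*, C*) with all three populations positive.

B* ≈ 119, H* ≈ 32.7, C* ≈ 15.8

From dC/dt = 0: 0.0107H* = 0.35, so H* = 32.7.
From dB/dt = 0: 0.982(1 - B*/1080) = 0.0267·32.7, giving B* = 1080·(1 - 0.889) = 119.
From dH/dt = 0: 0.0101·119 - 0.522 = 0.0433C*, so C* = 0.685/0.0433 = 15.8.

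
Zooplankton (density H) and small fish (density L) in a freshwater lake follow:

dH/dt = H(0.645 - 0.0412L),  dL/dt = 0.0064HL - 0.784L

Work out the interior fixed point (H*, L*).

Set dL/dt = 0 with L > 0: 0.0064H - 0.784 = 0, so H* = 0.784/0.0064 = 122.
Set dH/dt = 0 with H > 0: 0.645 - 0.0412L = 0, so L* = 0.645/0.0412 = 15.7.

H* ≈ 122, L* ≈ 15.7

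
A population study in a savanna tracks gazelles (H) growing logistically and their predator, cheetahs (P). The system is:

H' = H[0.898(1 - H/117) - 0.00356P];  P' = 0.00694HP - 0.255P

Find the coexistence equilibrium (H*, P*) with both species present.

From dP/dt = 0 with P > 0: 0.00694H* = 0.255, so H* = 36.7.
Substitute into dH/dt = 0: 0.898(1 - 36.7/117) = 0.00356P*.
The bracket is 0.686, giving P* = 0.616/0.00356 = 173.

H* ≈ 36.7, P* ≈ 173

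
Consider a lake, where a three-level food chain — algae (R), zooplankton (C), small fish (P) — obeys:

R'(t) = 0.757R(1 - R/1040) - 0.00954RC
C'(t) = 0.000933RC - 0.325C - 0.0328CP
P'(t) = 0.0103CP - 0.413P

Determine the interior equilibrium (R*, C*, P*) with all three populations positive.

From dP/dt = 0: 0.0103C* = 0.413, so C* = 40.1.
From dR/dt = 0: 0.757(1 - R*/1040) = 0.00954·40.1, giving R* = 1040·(1 - 0.505) = 514.
From dC/dt = 0: 0.000933·514 - 0.325 = 0.0328P*, so P* = 0.155/0.0328 = 4.73.

R* ≈ 514, C* ≈ 40.1, P* ≈ 4.73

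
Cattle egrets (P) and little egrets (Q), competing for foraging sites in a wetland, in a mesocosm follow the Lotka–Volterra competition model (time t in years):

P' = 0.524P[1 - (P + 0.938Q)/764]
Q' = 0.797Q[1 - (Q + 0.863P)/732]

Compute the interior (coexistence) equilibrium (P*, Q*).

Setting both brackets to zero gives the nullclines P + 0.938Q = 764 and 0.863P + Q = 732.
Substituting Q = 732 - 0.863P into the first: P(1 - 0.938·0.863) = 764 - 0.938·732.
So P* = 77.4/0.191 = 406, and then Q* = 732 - 0.863·406 = 381.

P* ≈ 406, Q* ≈ 381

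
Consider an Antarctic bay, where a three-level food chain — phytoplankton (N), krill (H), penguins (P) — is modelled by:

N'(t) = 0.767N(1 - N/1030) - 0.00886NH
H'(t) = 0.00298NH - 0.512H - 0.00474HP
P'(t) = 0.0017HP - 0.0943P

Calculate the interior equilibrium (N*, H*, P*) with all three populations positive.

From dP/dt = 0: 0.0017H* = 0.0943, so H* = 55.5.
From dN/dt = 0: 0.767(1 - N*/1030) = 0.00886·55.5, giving N* = 1030·(1 - 0.641) = 370.
From dH/dt = 0: 0.00298·370 - 0.512 = 0.00474P*, so P* = 0.591/0.00474 = 125.

N* ≈ 370, H* ≈ 55.5, P* ≈ 125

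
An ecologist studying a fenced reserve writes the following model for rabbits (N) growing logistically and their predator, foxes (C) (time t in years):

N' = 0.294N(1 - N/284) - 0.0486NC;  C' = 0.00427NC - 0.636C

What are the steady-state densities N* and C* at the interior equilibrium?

From dC/dt = 0 with C > 0: 0.00427N* = 0.636, so N* = 149.
Substitute into dN/dt = 0: 0.294(1 - 149/284) = 0.0486C*.
The bracket is 0.476, giving C* = 0.14/0.0486 = 2.88.

N* ≈ 149, C* ≈ 2.88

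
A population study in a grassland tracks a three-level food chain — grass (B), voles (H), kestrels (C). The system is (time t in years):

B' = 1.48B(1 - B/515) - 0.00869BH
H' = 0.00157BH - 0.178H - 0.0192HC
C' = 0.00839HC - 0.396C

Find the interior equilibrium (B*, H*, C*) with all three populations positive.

B* ≈ 372, H* ≈ 47.2, C* ≈ 21.2

From dC/dt = 0: 0.00839H* = 0.396, so H* = 47.2.
From dB/dt = 0: 1.48(1 - B*/515) = 0.00869·47.2, giving B* = 515·(1 - 0.277) = 372.
From dH/dt = 0: 0.00157·372 - 0.178 = 0.0192C*, so C* = 0.406/0.0192 = 21.2.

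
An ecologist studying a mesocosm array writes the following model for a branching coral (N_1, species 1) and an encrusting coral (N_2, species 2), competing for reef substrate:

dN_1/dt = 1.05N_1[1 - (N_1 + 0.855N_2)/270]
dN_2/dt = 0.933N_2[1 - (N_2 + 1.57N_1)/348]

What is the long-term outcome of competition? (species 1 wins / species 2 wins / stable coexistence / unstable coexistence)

Compare the nullcline intercepts: K1/α12 = 270/0.855 = 316 < K2 = 348; K2/α21 = 348/1.57 = 222 < K1 = 270.
Since both are reversed, neither can invade when rare; the interior point is a saddle.

unstable coexistence (outcome depends on initial conditions)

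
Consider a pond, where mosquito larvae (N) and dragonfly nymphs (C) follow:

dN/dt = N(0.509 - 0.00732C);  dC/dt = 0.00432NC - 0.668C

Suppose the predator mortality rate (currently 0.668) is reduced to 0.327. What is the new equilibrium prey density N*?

At the interior fixed point, setting dC/dt = 0 with C > 0 fixes N* = (predator death rate)/(NC coefficient) — independent of the other coefficients.
With the change, N* = 0.327/0.00432 = 75.7; it falls from 155.

N* ≈ 75.7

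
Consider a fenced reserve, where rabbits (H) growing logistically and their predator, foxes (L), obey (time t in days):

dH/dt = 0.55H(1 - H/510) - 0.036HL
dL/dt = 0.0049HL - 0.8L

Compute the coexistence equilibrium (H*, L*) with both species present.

From dL/dt = 0 with L > 0: 0.0049H* = 0.8, so H* = 163.
Substitute into dH/dt = 0: 0.55(1 - 163/510) = 0.036L*.
The bracket is 0.68, giving L* = 0.374/0.036 = 10.4.

H* ≈ 163, L* ≈ 10.4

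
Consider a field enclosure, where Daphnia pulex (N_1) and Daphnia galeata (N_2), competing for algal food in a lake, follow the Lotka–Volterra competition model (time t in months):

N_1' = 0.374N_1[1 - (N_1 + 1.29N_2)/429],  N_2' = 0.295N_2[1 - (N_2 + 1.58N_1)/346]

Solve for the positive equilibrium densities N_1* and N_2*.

N_1* ≈ 16.7, N_2* ≈ 320

Setting both brackets to zero gives the nullclines N_1 + 1.29N_2 = 429 and 1.58N_1 + N_2 = 346.
Substituting N_2 = 346 - 1.58N_1 into the first: N_1(1 - 1.29·1.58) = 429 - 1.29·346.
So N_1* = -17.3/-1.04 = 16.7, and then N_2* = 346 - 1.58·16.7 = 320.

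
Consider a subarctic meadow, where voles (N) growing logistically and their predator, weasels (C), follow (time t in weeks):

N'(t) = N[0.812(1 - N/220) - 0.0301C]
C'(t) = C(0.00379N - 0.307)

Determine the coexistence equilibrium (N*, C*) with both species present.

From dC/dt = 0 with C > 0: 0.00379N* = 0.307, so N* = 81.
Substitute into dN/dt = 0: 0.812(1 - 81/220) = 0.0301C*.
The bracket is 0.632, giving C* = 0.513/0.0301 = 17.

N* ≈ 81, C* ≈ 17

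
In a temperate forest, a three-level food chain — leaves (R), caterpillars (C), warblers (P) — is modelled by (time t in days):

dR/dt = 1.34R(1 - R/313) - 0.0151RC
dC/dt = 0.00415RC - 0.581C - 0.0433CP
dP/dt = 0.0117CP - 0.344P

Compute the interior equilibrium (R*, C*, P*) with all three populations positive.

R* ≈ 209, C* ≈ 29.4, P* ≈ 6.64

From dP/dt = 0: 0.0117C* = 0.344, so C* = 29.4.
From dR/dt = 0: 1.34(1 - R*/313) = 0.0151·29.4, giving R* = 313·(1 - 0.331) = 209.
From dC/dt = 0: 0.00415·209 - 0.581 = 0.0433P*, so P* = 0.288/0.0433 = 6.64.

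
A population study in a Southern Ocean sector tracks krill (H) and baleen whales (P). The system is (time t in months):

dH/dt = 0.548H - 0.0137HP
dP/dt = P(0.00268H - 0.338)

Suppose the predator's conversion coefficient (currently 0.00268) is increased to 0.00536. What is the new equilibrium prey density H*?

H* ≈ 63.1

At the interior fixed point, setting dP/dt = 0 with P > 0 fixes H* = (predator death rate)/(HP coefficient) — independent of the other coefficients.
With the change, H* = 0.338/0.00536 = 63.1; it falls from 126.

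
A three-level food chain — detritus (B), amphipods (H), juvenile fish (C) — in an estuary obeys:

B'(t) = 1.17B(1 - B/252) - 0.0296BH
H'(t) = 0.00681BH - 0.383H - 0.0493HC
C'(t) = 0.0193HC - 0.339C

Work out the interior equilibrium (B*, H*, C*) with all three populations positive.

B* ≈ 140, H* ≈ 17.6, C* ≈ 11.6

From dC/dt = 0: 0.0193H* = 0.339, so H* = 17.6.
From dB/dt = 0: 1.17(1 - B*/252) = 0.0296·17.6, giving B* = 252·(1 - 0.444) = 140.
From dH/dt = 0: 0.00681·140 - 0.383 = 0.0493C*, so C* = 0.571/0.0493 = 11.6.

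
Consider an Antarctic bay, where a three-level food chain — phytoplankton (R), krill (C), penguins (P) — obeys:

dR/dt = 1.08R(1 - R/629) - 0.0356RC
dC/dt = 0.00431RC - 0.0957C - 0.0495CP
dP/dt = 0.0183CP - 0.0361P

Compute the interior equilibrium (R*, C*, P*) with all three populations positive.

R* ≈ 588, C* ≈ 1.97, P* ≈ 49.3

From dP/dt = 0: 0.0183C* = 0.0361, so C* = 1.97.
From dR/dt = 0: 1.08(1 - R*/629) = 0.0356·1.97, giving R* = 629·(1 - 0.065) = 588.
From dC/dt = 0: 0.00431·588 - 0.0957 = 0.0495P*, so P* = 2.44/0.0495 = 49.3.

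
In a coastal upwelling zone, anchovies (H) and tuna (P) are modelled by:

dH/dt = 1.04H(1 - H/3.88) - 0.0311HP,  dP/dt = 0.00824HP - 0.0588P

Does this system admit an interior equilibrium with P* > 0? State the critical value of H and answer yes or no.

Threshold H = 7.14; K < 7.14, so no, the predator goes extinct.

The predator equation gives dP/dt > 0 only when H > 0.0588/0.00824 = 7.14.
Without the predator, H → K = 3.88. Since 3.88 < 7.14, the predator cannot invade.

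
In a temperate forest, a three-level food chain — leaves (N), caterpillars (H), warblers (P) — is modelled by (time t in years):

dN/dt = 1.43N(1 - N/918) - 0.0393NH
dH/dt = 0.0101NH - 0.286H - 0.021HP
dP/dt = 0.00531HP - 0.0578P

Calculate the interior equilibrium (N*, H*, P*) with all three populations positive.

From dP/dt = 0: 0.00531H* = 0.0578, so H* = 10.9.
From dN/dt = 0: 1.43(1 - N*/918) = 0.0393·10.9, giving N* = 918·(1 - 0.299) = 643.
From dH/dt = 0: 0.0101·643 - 0.286 = 0.021P*, so P* = 6.21/0.021 = 296.

N* ≈ 643, H* ≈ 10.9, P* ≈ 296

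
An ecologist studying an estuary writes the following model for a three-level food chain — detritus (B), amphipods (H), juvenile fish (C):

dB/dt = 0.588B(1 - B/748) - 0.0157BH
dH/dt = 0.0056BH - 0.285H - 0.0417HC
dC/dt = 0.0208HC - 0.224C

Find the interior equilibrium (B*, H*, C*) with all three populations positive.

B* ≈ 533, H* ≈ 10.8, C* ≈ 64.7

From dC/dt = 0: 0.0208H* = 0.224, so H* = 10.8.
From dB/dt = 0: 0.588(1 - B*/748) = 0.0157·10.8, giving B* = 748·(1 - 0.288) = 533.
From dH/dt = 0: 0.0056·533 - 0.285 = 0.0417C*, so C* = 2.7/0.0417 = 64.7.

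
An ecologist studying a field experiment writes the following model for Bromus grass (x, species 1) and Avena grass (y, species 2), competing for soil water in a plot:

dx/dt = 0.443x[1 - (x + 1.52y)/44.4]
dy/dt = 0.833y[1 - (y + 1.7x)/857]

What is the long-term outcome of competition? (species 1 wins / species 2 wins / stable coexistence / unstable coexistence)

species 2 excludes species 1

Compare the nullcline intercepts: K1/α12 = 44.4/1.52 = 29.2 < K2 = 857; K2/α21 = 857/1.7 = 504 > K1 = 44.4.
Since the inequalities point opposite ways, species 2 can invade but species 1 cannot.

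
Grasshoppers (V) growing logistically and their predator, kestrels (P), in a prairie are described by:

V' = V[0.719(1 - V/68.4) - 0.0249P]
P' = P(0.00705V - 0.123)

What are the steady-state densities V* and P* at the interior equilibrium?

From dP/dt = 0 with P > 0: 0.00705V* = 0.123, so V* = 17.4.
Substitute into dV/dt = 0: 0.719(1 - 17.4/68.4) = 0.0249P*.
The bracket is 0.745, giving P* = 0.536/0.0249 = 21.5.

V* ≈ 17.4, P* ≈ 21.5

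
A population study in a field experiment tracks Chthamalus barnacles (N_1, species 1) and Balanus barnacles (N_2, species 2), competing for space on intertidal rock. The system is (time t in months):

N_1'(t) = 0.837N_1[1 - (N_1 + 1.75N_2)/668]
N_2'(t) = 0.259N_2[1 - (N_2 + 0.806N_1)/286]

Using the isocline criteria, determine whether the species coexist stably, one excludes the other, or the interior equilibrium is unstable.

Compare the nullcline intercepts: K1/α12 = 668/1.75 = 382 > K2 = 286; K2/α21 = 286/0.806 = 355 < K1 = 668.
Since the inequalities point opposite ways, species 1 can invade but species 2 cannot.

species 1 excludes species 2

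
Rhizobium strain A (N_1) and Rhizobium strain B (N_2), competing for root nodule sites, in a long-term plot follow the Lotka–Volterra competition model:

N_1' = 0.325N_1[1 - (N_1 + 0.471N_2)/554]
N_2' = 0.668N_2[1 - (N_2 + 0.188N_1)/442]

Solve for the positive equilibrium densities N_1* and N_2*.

N_1* ≈ 379, N_2* ≈ 371

Setting both brackets to zero gives the nullclines N_1 + 0.471N_2 = 554 and 0.188N_1 + N_2 = 442.
Substituting N_2 = 442 - 0.188N_1 into the first: N_1(1 - 0.471·0.188) = 554 - 0.471·442.
So N_1* = 346/0.911 = 379, and then N_2* = 442 - 0.188·379 = 371.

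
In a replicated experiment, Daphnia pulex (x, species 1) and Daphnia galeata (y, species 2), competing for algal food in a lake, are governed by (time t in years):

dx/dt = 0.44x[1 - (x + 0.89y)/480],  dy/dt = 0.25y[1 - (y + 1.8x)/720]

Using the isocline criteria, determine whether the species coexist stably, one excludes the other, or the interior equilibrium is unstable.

unstable coexistence (outcome depends on initial conditions)

Compare the nullcline intercepts: K1/α12 = 480/0.89 = 539 < K2 = 720; K2/α21 = 720/1.8 = 400 < K1 = 480.
Since both are reversed, neither can invade when rare; the interior point is a saddle.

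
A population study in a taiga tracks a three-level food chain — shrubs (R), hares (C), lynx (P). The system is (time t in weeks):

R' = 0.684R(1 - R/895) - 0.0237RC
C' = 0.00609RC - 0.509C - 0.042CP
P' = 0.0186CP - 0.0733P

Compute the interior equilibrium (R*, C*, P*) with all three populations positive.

R* ≈ 773, C* ≈ 3.94, P* ≈ 99.9

From dP/dt = 0: 0.0186C* = 0.0733, so C* = 3.94.
From dR/dt = 0: 0.684(1 - R*/895) = 0.0237·3.94, giving R* = 895·(1 - 0.137) = 773.
From dC/dt = 0: 0.00609·773 - 0.509 = 0.042P*, so P* = 4.2/0.042 = 99.9.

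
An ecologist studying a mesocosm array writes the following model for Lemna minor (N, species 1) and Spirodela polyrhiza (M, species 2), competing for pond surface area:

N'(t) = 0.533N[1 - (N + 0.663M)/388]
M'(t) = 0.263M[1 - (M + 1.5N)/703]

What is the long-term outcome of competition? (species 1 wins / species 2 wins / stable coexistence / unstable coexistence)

species 2 excludes species 1

Compare the nullcline intercepts: K1/α12 = 388/0.663 = 585 < K2 = 703; K2/α21 = 703/1.5 = 469 > K1 = 388.
Since the inequalities point opposite ways, species 2 can invade but species 1 cannot.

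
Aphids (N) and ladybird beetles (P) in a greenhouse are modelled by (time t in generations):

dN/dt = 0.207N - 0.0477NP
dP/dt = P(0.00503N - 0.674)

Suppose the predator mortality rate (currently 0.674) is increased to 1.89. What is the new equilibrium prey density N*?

At the interior fixed point, setting dP/dt = 0 with P > 0 fixes N* = (predator death rate)/(NP coefficient) — independent of the other coefficients.
With the change, N* = 1.89/0.00503 = 376; it rises from 134.

N* ≈ 376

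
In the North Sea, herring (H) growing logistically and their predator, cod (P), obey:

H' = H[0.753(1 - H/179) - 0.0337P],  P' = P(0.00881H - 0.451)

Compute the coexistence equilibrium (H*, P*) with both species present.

From dP/dt = 0 with P > 0: 0.00881H* = 0.451, so H* = 51.2.
Substitute into dH/dt = 0: 0.753(1 - 51.2/179) = 0.0337P*.
The bracket is 0.714, giving P* = 0.538/0.0337 = 16.

H* ≈ 51.2, P* ≈ 16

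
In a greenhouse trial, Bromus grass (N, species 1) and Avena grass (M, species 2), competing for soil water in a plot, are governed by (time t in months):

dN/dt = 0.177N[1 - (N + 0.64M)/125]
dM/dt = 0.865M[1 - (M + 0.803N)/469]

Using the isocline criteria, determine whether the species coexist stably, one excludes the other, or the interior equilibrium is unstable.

Compare the nullcline intercepts: K1/α12 = 125/0.64 = 195 < K2 = 469; K2/α21 = 469/0.803 = 584 > K1 = 125.
Since the inequalities point opposite ways, species 2 can invade but species 1 cannot.

species 2 excludes species 1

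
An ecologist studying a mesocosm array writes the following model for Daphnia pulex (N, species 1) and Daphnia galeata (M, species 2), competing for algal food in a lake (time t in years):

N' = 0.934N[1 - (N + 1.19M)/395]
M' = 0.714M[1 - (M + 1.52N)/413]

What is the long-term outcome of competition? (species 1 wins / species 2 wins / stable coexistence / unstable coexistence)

Compare the nullcline intercepts: K1/α12 = 395/1.19 = 332 < K2 = 413; K2/α21 = 413/1.52 = 272 < K1 = 395.
Since both are reversed, neither can invade when rare; the interior point is a saddle.

unstable coexistence (outcome depends on initial conditions)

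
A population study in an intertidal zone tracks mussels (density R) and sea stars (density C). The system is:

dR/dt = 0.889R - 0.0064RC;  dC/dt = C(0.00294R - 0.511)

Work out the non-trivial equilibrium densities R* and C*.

Set dC/dt = 0 with C > 0: 0.00294R - 0.511 = 0, so R* = 0.511/0.00294 = 174.
Set dR/dt = 0 with R > 0: 0.889 - 0.0064C = 0, so C* = 0.889/0.0064 = 139.

R* ≈ 174, C* ≈ 139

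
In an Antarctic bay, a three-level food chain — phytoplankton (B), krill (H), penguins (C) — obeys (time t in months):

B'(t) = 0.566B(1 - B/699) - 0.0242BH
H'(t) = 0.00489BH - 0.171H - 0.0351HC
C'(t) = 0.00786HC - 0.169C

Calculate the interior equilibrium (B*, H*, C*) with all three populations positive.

From dC/dt = 0: 0.00786H* = 0.169, so H* = 21.5.
From dB/dt = 0: 0.566(1 - B*/699) = 0.0242·21.5, giving B* = 699·(1 - 0.919) = 56.4.
From dH/dt = 0: 0.00489·56.4 - 0.171 = 0.0351C*, so C* = 0.105/0.0351 = 2.99.

B* ≈ 56.4, H* ≈ 21.5, C* ≈ 2.99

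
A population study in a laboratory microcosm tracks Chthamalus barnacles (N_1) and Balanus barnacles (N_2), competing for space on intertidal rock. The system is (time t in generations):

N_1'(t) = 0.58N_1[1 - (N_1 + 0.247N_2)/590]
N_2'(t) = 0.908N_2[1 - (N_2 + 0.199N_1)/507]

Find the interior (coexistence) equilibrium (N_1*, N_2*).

N_1* ≈ 489, N_2* ≈ 410

Setting both brackets to zero gives the nullclines N_1 + 0.247N_2 = 590 and 0.199N_1 + N_2 = 507.
Substituting N_2 = 507 - 0.199N_1 into the first: N_1(1 - 0.247·0.199) = 590 - 0.247·507.
So N_1* = 465/0.951 = 489, and then N_2* = 507 - 0.199·489 = 410.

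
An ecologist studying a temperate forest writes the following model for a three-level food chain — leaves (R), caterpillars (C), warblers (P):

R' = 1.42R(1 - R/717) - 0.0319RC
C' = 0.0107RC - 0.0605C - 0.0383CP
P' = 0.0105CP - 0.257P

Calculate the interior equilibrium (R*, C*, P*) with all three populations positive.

R* ≈ 323, C* ≈ 24.5, P* ≈ 88.6

From dP/dt = 0: 0.0105C* = 0.257, so C* = 24.5.
From dR/dt = 0: 1.42(1 - R*/717) = 0.0319·24.5, giving R* = 717·(1 - 0.55) = 323.
From dC/dt = 0: 0.0107·323 - 0.0605 = 0.0383P*, so P* = 3.39/0.0383 = 88.6.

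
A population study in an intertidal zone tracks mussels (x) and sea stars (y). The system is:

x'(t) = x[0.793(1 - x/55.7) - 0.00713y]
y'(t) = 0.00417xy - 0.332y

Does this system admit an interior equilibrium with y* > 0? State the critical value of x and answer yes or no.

The predator equation gives dy/dt > 0 only when x > 0.332/0.00417 = 79.6.
Without the predator, x → K = 55.7. Since 55.7 < 79.6, the predator cannot invade.

Threshold x = 79.6; K < 79.6, so no, the predator goes extinct.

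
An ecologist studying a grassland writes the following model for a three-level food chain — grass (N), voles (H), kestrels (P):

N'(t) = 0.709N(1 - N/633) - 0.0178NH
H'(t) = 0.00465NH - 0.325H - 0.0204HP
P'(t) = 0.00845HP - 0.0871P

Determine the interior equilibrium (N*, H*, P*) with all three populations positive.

N* ≈ 469, H* ≈ 10.3, P* ≈ 91

From dP/dt = 0: 0.00845H* = 0.0871, so H* = 10.3.
From dN/dt = 0: 0.709(1 - N*/633) = 0.0178·10.3, giving N* = 633·(1 - 0.259) = 469.
From dH/dt = 0: 0.00465·469 - 0.325 = 0.0204P*, so P* = 1.86/0.0204 = 91.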